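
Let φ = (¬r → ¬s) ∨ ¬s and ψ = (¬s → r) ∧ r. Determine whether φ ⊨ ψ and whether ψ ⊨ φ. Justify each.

Not equivalent: only (⇐) holds.

[⇒] This fails. Under r = F, s = F, the left side is true but the right side is false.

[⇐] Assume the antecedent. If r is true, (¬r → ¬s) ∨ ¬s reduces to true regardless of the other variables. If r is false, the antecedent cannot hold. Either way (¬r → ¬s) ∨ ¬s holds.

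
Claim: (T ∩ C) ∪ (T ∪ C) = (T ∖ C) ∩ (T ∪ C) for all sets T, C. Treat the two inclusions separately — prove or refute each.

(⟹) This inclusion fails. Take T = ∅, C = {1}; then 1 ∈ (T ∩ C) ∪ (T ∪ C) but 1 ∉ (T ∖ C) ∩ (T ∪ C).

(⟸) Let x ∈ (T ∖ C) ∩ (T ∪ C). Then x ∈ T and x ∉ C, from which x ∈ (T ∩ C) ∪ (T ∪ C).

The sets are not equal: only the reverse inclusion holds.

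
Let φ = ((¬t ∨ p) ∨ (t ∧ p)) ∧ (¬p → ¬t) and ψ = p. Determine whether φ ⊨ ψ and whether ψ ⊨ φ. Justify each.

Not equivalent: only (⇐) holds.

[⇒] This fails. Under p = F, t = F, the left side is true but the right side is false.

[⇐] Assume the antecedent. If p is true, the consequent reduces to true regardless of the other variables. If p is false, the antecedent cannot hold. Either way the consequent holds.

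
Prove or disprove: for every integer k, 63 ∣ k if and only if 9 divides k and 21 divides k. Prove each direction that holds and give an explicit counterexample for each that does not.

(⟸) Suppose 9 ∣ k and 21 ∣ k. Any common multiple of 9 and 21 is a multiple of their lcm; here lcm(9, 21) = 9·21/gcd(9, 21) = 189/3 = 63, so 63 ∣ k.

(⟹) If 63 ∣ k, write k = 63q. Since 63 = 7·9, k = 9·(7q), so 9 ∣ k; and since 63 = 3·21, k = 21·(3q), so 21 ∣ k.

Both directions hold; the statement is true.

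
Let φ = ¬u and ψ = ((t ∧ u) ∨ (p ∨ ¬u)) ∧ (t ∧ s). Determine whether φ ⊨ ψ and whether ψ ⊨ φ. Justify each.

Neither implication holds.

(⟹) This fails. Under s = F, t = F, u = F, p = F, the left side is true but the right side is false.

(⟸) This fails. Under s = T, t = T, u = T, p = T, the left side is false but the right side is true.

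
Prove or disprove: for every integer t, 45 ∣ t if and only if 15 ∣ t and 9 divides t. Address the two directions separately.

Both directions hold.

[⇐] Suppose 15 ∣ t and 9 ∣ t. Any common multiple of 15 and 9 is a multiple of their lcm; here lcm(15, 9) = 15·9/gcd(15, 9) = 135/3 = 45, so 45 ∣ t.

[⇒] If 45 ∣ t, write t = 45q. Since 45 = 3·15, t = 15·(3q), so 15 ∣ t; and since 45 = 5·9, t = 9·(5q), so 9 ∣ t.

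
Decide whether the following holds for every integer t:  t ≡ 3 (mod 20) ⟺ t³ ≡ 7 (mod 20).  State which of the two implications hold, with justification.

The biconditional holds.

(→) Suppose t ≡ 3 (mod 20). Write t = 20j + 3. Then (20j + 3)³ = 8000j³ + 3600j² + 540j + 27 = 20(400j³ + 180j² + 27j + 1) + 7, so t³ ≡ 7 (mod 20).

(←) Conversely, suppose t³ ≡ 7 (mod 20). The only residue r in {0, …, 19} with r³ ≡ 7 (mod 20) is r = 3, so t ≡ 3 (mod 20).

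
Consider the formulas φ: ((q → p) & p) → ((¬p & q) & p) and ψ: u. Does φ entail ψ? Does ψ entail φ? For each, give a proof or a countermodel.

(⇒) This fails. Under p = F, q = F, u = F, the left side is true but the right side is false.

(⇐) This fails. Under p = T, q = F, u = T, the left side is false but the right side is true.

Both directions fail.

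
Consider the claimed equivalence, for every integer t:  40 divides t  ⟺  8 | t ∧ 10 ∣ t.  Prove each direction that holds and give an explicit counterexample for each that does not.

[⇒] If 40 ∣ t, write t = 40q. Since 40 = 5·8, t = 8·(5q), so 8 ∣ t; and since 40 = 4·10, t = 10·(4q), so 10 ∣ t.

[⇐] Suppose 8 ∣ t and 10 ∣ t. Any common multiple of 8 and 10 is a multiple of their lcm; here lcm(8, 10) = 8·10/gcd(8, 10) = 80/2 = 40, so 40 ∣ t.

The biconditional holds.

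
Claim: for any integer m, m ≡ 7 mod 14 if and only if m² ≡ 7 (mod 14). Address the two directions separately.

The biconditional holds.

Forward direction. Suppose m ≡ 7 mod 14. Write m = 14j + 7. Then (14j + 7)² = 196j² + 196j + 49 = 14(14j² + 14j + 3) + 7, so m² ≡ 7 (mod 14).

Converse. Suppose m² ≡ 7 (mod 14). The only residue r in {0, …, 13} with r² ≡ 7 (mod 14) is r = 7, so m ≡ 7 (mod 14).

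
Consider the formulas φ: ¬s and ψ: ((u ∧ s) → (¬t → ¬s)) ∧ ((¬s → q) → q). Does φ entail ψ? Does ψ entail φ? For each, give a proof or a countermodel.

(⟹) Assume the antecedent. If s is true, the antecedent cannot hold. If s is false, the consequent reduces to true regardless of the other variables. Either way the consequent holds.

(⟸) This fails. Under u = F, t = F, s = T, q = T, the left side is false but the right side is true.

Only the forward implication holds.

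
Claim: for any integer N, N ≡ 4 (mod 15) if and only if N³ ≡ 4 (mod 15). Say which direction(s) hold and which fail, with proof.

[⇒] Suppose N ≡ 4 (mod 15). Write N = 15j + 4. Then (15j + 4)³ = 3375j³ + 2700j² + 720j + 64 = 15(225j³ + 180j² + 48j + 4) + 4, so N³ ≡ 4 (mod 15).

[⇐] Conversely, suppose N³ ≡ 4 (mod 15). The only residue r in {0, …, 14} with r³ ≡ 4 (mod 15) is r = 4, so N ≡ 4 (mod 15).

Equivalent; both directions hold.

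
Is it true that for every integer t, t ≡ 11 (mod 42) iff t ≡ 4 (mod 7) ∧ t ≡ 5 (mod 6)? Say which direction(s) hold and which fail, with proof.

[⇒] Suppose t ≡ 11 (mod 42); write t = 42j + 11. Since 7 ∣ 42, reducing mod 7 gives t ≡ 11 ≡ 4 (mod 7); since 6 ∣ 42, reducing mod 6 gives t ≡ 11 ≡ 5 (mod 6).

[⇐] Conversely, if t ≡ 4 (mod 7) and t ≡ 5 (mod 6), then by the Chinese remainder theorem t ≡ 11 (mod 42). This is exactly t ≡ 11 (mod 42).

Equivalent; both directions hold.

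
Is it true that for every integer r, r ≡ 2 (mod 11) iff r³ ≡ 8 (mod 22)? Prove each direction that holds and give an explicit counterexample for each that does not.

Only the converse holds.

Converse. The residues r modulo 22 with r³ ≡ 8 (mod 22) are exactly {2}, and each is ≡ 2 (mod 11).

Forward direction. This fails: take r = 13. Then 13 ≡ 2 (mod 11), but 13³ = 2197 ≡ 19 (mod 22), not 8.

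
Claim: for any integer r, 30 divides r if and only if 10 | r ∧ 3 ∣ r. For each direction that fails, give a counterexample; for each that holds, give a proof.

(⟹) If 30 ∣ r, write r = 30q. Since 30 = 3·10, r = 10·(3q), so 10 ∣ r; and since 30 = 10·3, r = 3·(10q), so 3 ∣ r.

(⟸) Suppose 10 ∣ r and 3 ∣ r. Any common multiple of 10 and 3 is a multiple of their lcm; here gcd(10, 3) = 1, so lcm(10, 3) = 10·3 = 30, so 30 ∣ r.

Both directions hold; the statement is true.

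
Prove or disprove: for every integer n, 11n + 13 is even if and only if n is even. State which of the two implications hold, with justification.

Both directions fail.

(⟹) This fails: n = 1 gives 11n + 13 = 24, which is even, but 1 is odd, not even.

(⟸) This also fails: n = 4 is even, but 11n + 13 = 57 is odd, not even.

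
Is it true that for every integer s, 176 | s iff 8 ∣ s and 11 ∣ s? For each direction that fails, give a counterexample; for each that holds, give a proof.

Forward direction. If 176 ∣ s, write s = 176q. Since 176 = 22·8, s = 8·(22q), so 8 ∣ s; and since 176 = 16·11, s = 11·(16q), so 11 ∣ s.

Converse. This fails: take s = 88. Both 8 ∣ 88 and 11 ∣ 88, yet 88 is not a multiple of 176 (since 88 = 0·176 + 88), so 176 ∤ 88.

The forward direction holds; the converse fails.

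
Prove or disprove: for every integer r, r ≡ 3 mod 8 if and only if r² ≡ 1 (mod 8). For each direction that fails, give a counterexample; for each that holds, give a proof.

(⇒) Suppose r ≡ 3 mod 8. Write r = 8j + 3. Then (8j + 3)² = 64j² + 48j + 9 = 8(8j² + 6j + 1) + 1, so r² ≡ 1 (mod 8).

(⇐) This fails: take r = 1. Then 1² = 1 ≡ 1 (mod 8), yet 1 ≡ 1 (mod 8), not 3.

Only the forward implication holds.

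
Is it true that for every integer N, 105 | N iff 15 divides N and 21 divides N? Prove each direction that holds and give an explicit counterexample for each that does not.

(⟹) If 105 ∣ N, write N = 105q. Since 105 = 7·15, N = 15·(7q), so 15 ∣ N; and since 105 = 5·21, N = 21·(5q), so 21 ∣ N.

(⟸) Suppose 15 ∣ N and 21 ∣ N. Any common multiple of 15 and 21 is a multiple of their lcm; here lcm(15, 21) = 15·21/gcd(15, 21) = 315/3 = 105, so 105 ∣ N.

Both implications hold.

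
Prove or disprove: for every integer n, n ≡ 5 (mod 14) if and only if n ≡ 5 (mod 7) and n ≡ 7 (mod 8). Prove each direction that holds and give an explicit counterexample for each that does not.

Only the converse holds.

Converse. If n ≡ 5 (mod 7) and n ≡ 7 (mod 8), then by the Chinese remainder theorem n ≡ 47 (mod 56). Since 47 ≡ 5 (mod 14) and 14 ∣ 56, we get n ≡ 5 (mod 14).

Forward direction. This fails: n = 33 gives 33 ≡ 5 (mod 14) but 33 ≡ 1 (mod 8), so the conjunction on the right does not hold.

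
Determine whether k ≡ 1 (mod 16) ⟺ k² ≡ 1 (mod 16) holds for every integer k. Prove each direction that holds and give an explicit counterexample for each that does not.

(⟹) Suppose k ≡ 1 (mod 16). Write k = 16j + 1. Then (16j + 1)² = 256j² + 32j + 1 = 16(16j² + 2j) + 1, so k² ≡ 1 (mod 16).

(⟸) This fails: take k = 7. Then 7² = 49 ≡ 1 (mod 16), yet 7 ≡ 7 (mod 16), not 1.

Not equivalent: only (⇒) holds.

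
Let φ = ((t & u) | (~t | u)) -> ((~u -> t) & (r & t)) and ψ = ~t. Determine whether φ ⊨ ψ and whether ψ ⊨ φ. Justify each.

[⇒] This fails. Under u = F, r = F, t = T, the left side is true but the right side is false.

[⇐] This fails. Under u = F, r = F, t = F, the left side is false but the right side is true.

(⇒) fails and (⇐) fails.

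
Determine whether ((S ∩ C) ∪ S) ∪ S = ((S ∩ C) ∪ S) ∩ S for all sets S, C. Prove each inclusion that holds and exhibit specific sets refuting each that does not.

The two sets are equal.

(⊆) Let x ∈ ((S ∩ C) ∪ S) ∪ S. Then either x ∈ S and x ∉ C; or x ∈ S ∩ C. In each case x ∈ ((S ∩ C) ∪ S) ∩ S, so ((S ∩ C) ∪ S) ∪ S ⊆ ((S ∩ C) ∪ S) ∩ S.

(⊇) Let x ∈ ((S ∩ C) ∪ S) ∩ S. Then either x ∈ S and x ∉ C; or x ∈ S ∩ C. In each case x ∈ ((S ∩ C) ∪ S) ∪ S, so ((S ∩ C) ∪ S) ∩ S ⊆ ((S ∩ C) ∪ S) ∪ S.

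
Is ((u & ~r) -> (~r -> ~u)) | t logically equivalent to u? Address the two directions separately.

Forward direction. This fails. Under r = F, u = F, t = F, the left side is true but the right side is false.

Converse. This fails. Under r = F, u = T, t = F, the left side is false but the right side is true.

Both directions fail.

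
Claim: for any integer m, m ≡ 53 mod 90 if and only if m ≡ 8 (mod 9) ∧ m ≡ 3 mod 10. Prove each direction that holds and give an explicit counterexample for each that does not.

Equivalent; both directions hold.

(⇒) Suppose m ≡ 53 (mod 90); write m = 90j + 53. Since 9 ∣ 90, reducing mod 9 gives m ≡ 53 ≡ 8 (mod 9); since 10 ∣ 90, reducing mod 10 gives m ≡ 53 ≡ 3 (mod 10).

(⇐) Conversely, if m ≡ 8 (mod 9) and m ≡ 3 (mod 10), then by the Chinese remainder theorem m ≡ 53 (mod 90). This is exactly m ≡ 53 (mod 90).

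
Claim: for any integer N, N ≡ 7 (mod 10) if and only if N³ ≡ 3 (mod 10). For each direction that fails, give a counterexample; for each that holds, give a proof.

Both directions hold.

(→) Suppose N ≡ 7 (mod 10). Write N = 10j + 7. Then (10j + 7)³ = 1000j³ + 2100j² + 1470j + 343 = 10(100j³ + 210j² + 147j + 34) + 3, so N³ ≡ 3 (mod 10).

(←) Conversely, suppose N³ ≡ 3 (mod 10). The only residue r in {0, …, 9} with r³ ≡ 3 (mod 10) is r = 7, so N ≡ 7 (mod 10).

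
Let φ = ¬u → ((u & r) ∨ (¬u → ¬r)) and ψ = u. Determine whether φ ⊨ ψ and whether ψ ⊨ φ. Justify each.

Only the reverse direction holds.

[⇒] This fails. Under r = F, u = F, the left side is true but the right side is false.

[⇐] Assume the antecedent. If r is true, the antecedent forces (r = T, u = T), and ¬u → ((u & r) ∨ (¬u → ¬r)) holds there. If r is false, ¬u → ((u & r) ∨ (¬u → ¬r)) reduces to true regardless of the other variables. Either way ¬u → ((u & r) ∨ (¬u → ¬r)) holds.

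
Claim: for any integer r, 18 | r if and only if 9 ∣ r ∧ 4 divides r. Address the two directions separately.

Only the converse holds.

(⟹) This fails: take r = 18. Certainly 18 ∣ 18, but 4 ∤ 18.

(⟸) Suppose 9 ∣ r and 4 ∣ r. Any common multiple of 9 and 4 is a multiple of their lcm; here gcd(9, 4) = 1, so lcm(9, 4) = 9·4 = 36, so 36 ∣ r. Since 18 ∣ 36, it follows that 18 ∣ r.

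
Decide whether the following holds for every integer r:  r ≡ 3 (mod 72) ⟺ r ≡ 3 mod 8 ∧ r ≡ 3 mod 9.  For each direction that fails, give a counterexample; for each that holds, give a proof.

(⇐) If r ≡ 3 (mod 8) and r ≡ 3 (mod 9), then by the Chinese remainder theorem r ≡ 3 (mod 72). This is exactly r ≡ 3 (mod 72).

(⇒) Suppose r ≡ 3 (mod 72); write r = 72j + 3. Since 8 ∣ 72, reducing mod 8 gives r ≡ 3 (mod 8); since 9 ∣ 72, reducing mod 9 gives r ≡ 3 (mod 9).

Both directions hold.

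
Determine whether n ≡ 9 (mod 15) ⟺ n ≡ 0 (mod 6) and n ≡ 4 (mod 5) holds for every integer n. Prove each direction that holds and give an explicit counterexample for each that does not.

(←) If n ≡ 0 (mod 6) and n ≡ 4 (mod 5), then by the Chinese remainder theorem n ≡ 24 (mod 30). Since 24 ≡ 9 (mod 15) and 15 ∣ 30, we get n ≡ 9 (mod 15).

(→) This fails: n = 9 gives 9 ≡ 9 (mod 15) but 9 ≡ 3 (mod 6), so the conjunction on the right does not hold.

Only the converse holds.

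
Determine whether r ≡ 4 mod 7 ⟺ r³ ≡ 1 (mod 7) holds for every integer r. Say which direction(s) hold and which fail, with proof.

(→) Suppose r ≡ 4 mod 7. Write r = 7j + 4. Then (7j + 4)³ = 343j³ + 588j² + 336j + 64 = 7(49j³ + 84j² + 48j + 9) + 1, so r³ ≡ 1 (mod 7).

(←) This fails: take r = 1. Then 1³ = 1 ≡ 1 (mod 7), yet 1 ≡ 1 (mod 7), not 4.

Only the forward direction holds.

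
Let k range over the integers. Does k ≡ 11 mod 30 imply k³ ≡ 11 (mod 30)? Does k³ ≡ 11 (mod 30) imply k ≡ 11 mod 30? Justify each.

[⇒] Suppose k ≡ 11 mod 30. Write k = 30j + 11. Then (30j + 11)³ = 27000j³ + 29700j² + 10890j + 1331 = 30(900j³ + 990j² + 363j + 44) + 11, so k³ ≡ 11 (mod 30).

[⇐] Conversely, suppose k³ ≡ 11 (mod 30). The only residue r in {0, …, 29} with r³ ≡ 11 (mod 30) is r = 11, so k ≡ 11 (mod 30).

Both directions hold.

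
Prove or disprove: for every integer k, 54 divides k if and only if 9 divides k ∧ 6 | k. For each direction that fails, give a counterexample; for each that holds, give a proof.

(←) This fails: take k = 18. Both 9 ∣ 18 and 6 ∣ 18, yet 18 is not a multiple of 54 (since 18 = 0·54 + 18), so 54 ∤ 18.

(→) If 54 ∣ k, write k = 54q. Since 54 = 6·9, k = 9·(6q), so 9 ∣ k; and since 54 = 9·6, k = 6·(9q), so 6 ∣ k.

The forward direction holds; the converse fails.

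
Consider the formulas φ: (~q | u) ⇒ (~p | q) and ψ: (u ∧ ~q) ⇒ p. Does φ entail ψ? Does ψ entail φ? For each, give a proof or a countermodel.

Forward direction. This fails. Under p = F, u = T, q = F, the left side is true but the right side is false.

Converse. This fails. Under p = T, u = F, q = F, the left side is false but the right side is true.

Both directions fail.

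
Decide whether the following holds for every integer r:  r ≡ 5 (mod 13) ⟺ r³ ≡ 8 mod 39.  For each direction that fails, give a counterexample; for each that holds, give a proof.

(⟹) This fails: take r = 18. Then 18 ≡ 5 (mod 13), but 18³ = 5832 ≡ 21 (mod 39), not 8.

(⟸) This fails: take r = 2. Then 2³ = 8 ≡ 8 (mod 39), yet 2 ≡ 2 (mod 13), not 5.

(⇒) fails and (⇐) fails.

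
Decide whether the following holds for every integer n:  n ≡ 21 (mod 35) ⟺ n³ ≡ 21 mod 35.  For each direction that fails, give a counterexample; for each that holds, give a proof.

Forward direction. Suppose n ≡ 21 (mod 35). Write n = 35j + 21. Then (35j + 21)³ = 42875j³ + 77175j² + 46305j + 9261 = 35(1225j³ + 2205j² + 1323j + 264) + 21, so n³ ≡ 21 (mod 35).

Converse. Suppose n³ ≡ 21 (mod 35). The only residue r in {0, …, 34} with r³ ≡ 21 (mod 35) is r = 21, so n ≡ 21 (mod 35).

Equivalent; both directions hold.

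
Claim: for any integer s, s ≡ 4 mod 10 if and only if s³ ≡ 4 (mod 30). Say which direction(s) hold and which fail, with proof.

Only the converse holds.

(→) This fails: take s = 14. Then 14 ≡ 4 (mod 10), but 14³ = 2744 ≡ 14 (mod 30), not 4.

(←) Conversely, the residues r modulo 30 with r³ ≡ 4 (mod 30) are exactly {4}, and each is ≡ 4 (mod 10).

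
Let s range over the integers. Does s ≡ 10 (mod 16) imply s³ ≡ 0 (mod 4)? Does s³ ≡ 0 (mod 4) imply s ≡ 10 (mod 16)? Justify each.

(⇒) Suppose s ≡ 10 (mod 16). Then s³ ≡ 10³ = 1000 (mod 16), and since 4 ∣ 16, also s³ ≡ 0 (mod 4).

(⇐) This fails: take s = 0. Then 0³ = 0 ≡ 0 (mod 4), yet 0 ≡ 0 (mod 16), not 10.

(⇒) holds; (⇐) fails.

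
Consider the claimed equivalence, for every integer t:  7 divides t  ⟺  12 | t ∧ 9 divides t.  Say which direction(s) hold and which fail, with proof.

(⇒) fails and (⇐) fails.

Forward direction. This fails: take t = 7. Certainly 7 ∣ 7, but 12 ∤ 7.

Converse. This fails: take t = 36. Both 12 ∣ 36 and 9 ∣ 36, yet 36 is not a multiple of 7 (since 36 = 5·7 + 1), so 7 ∤ 36.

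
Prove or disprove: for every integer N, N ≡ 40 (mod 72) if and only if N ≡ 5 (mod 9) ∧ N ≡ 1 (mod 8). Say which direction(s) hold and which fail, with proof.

Both directions fail.

(⇒) This fails: N = 40 gives 40 ≡ 40 (mod 72) but 40 ≡ 4 (mod 9), so the conjunction on the right does not hold.

(⇐) This fails: N = 41 satisfies both congruences on the right (41 ≡ 5 mod 9 and 41 ≡ 1 mod 8) yet 41 ≡ 41 (mod 72), not 40.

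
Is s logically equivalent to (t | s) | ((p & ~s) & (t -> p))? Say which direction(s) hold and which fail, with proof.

Only the forward implication holds.

(⟹) Assume the antecedent. If p is true, the consequent reduces to true regardless of the other variables. If p is false, the antecedent forces (p = F, s = T, t = F) or (p = F, s = T, t = T), and the consequent holds there. Either way the consequent holds.

(⟸) This fails. Under p = T, s = F, t = F, the left side is false but the right side is true.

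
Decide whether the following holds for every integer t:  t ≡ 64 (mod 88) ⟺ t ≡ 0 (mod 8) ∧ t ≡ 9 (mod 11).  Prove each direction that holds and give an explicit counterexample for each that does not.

Both directions hold.

(⇒) Suppose t ≡ 64 (mod 88); write t = 88j + 64. Since 8 ∣ 88, reducing mod 8 gives t ≡ 64 ≡ 0 (mod 8); since 11 ∣ 88, reducing mod 11 gives t ≡ 64 ≡ 9 (mod 11).

(⇐) Conversely, if t ≡ 0 (mod 8) and t ≡ 9 (mod 11), then by the Chinese remainder theorem t ≡ 64 (mod 88). This is exactly t ≡ 64 (mod 88).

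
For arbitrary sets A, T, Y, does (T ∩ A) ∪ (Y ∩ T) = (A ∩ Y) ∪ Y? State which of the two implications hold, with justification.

(⟹) This inclusion fails. Take A = {1}, T = {1}, Y = ∅; then 1 ∈ (T ∩ A) ∪ (Y ∩ T) but 1 ∉ (A ∩ Y) ∪ Y.

(⟸) This inclusion fails. Take A = ∅, T = ∅, Y = {1}; then 1 ∈ (A ∩ Y) ∪ Y but 1 ∉ (T ∩ A) ∪ (Y ∩ T).

Both inclusions fail.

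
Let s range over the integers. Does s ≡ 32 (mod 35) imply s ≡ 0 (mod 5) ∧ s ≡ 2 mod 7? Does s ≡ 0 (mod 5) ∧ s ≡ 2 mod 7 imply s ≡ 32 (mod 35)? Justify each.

(⇒) fails and (⇐) fails.

Forward direction. This fails: s = 32 gives 32 ≡ 32 (mod 35) but 32 ≡ 2 (mod 5), so the conjunction on the right does not hold.

Converse. This fails: s = 30 satisfies both congruences on the right (30 ≡ 0 mod 5 and 30 ≡ 2 mod 7) yet 30 ≡ 30 (mod 35), not 32.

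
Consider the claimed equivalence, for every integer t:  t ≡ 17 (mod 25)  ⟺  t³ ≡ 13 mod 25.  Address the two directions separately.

(⟹) Suppose t ≡ 17 (mod 25). Write t = 25j + 17. Then (25j + 17)³ = 15625j³ + 31875j² + 21675j + 4913 = 25(625j³ + 1275j² + 867j + 196) + 13, so t³ ≡ 13 (mod 25).

(⟸) Conversely, suppose t³ ≡ 13 (mod 25). The only residue r in {0, …, 24} with r³ ≡ 13 (mod 25) is r = 17, so t ≡ 17 (mod 25).

Both directions hold.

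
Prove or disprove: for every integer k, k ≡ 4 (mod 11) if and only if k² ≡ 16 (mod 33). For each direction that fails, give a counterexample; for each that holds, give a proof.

(⇒) This fails: take k = 15. Then 15 ≡ 4 (mod 11), but 15² = 225 ≡ 27 (mod 33), not 16.

(⇐) This fails: take k = 7. Then 7² = 49 ≡ 16 (mod 33), yet 7 ≡ 7 (mod 11), not 4.

Both directions fail.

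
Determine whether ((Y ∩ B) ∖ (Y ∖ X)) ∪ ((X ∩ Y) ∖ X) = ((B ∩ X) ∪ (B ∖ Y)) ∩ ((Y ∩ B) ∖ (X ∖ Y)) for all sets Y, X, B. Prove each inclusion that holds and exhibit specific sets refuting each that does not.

(⟹) Let x ∈ ((Y ∩ B) ∖ (Y ∖ X)) ∪ ((X ∩ Y) ∖ X). Then x ∈ Y ∩ X ∩ B, from which x ∈ ((B ∩ X) ∪ (B ∖ Y)) ∩ ((Y ∩ B) ∖ (X ∖ Y)).

(⟸) Let x ∈ ((B ∩ X) ∪ (B ∖ Y)) ∩ ((Y ∩ B) ∖ (X ∖ Y)). Then x ∈ Y ∩ X ∩ B, from which x ∈ ((Y ∩ B) ∖ (Y ∖ X)) ∪ ((X ∩ Y) ∖ X).

The two sets are equal.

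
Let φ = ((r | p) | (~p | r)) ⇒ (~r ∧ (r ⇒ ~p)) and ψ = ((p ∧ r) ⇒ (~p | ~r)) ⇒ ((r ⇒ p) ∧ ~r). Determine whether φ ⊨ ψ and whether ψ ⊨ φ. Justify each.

Converse. This fails. Under p = T, r = T, the left side is false but the right side is true.

Forward direction. Assume the antecedent. If p is true, the consequent reduces to true regardless of the other variables. If p is false, the antecedent forces (p = F, r = F), and the consequent holds there. Either way the consequent holds.

Only the forward implication holds.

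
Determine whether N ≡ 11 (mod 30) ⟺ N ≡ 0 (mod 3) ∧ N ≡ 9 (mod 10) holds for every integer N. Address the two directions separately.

(⇒) fails and (⇐) fails.

(⟹) This fails: N = 11 gives 11 ≡ 11 (mod 30) but 11 ≡ 2 (mod 3), so the conjunction on the right does not hold.

(⟸) This fails: N = 9 satisfies both congruences on the right (9 ≡ 0 mod 3 and 9 ≡ 9 mod 10) yet 9 ≡ 9 (mod 30), not 11.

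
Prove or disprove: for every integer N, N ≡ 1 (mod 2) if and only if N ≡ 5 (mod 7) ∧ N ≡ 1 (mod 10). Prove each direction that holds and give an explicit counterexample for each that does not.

(←) If N ≡ 5 (mod 7) and N ≡ 1 (mod 10), then by the Chinese remainder theorem N ≡ 61 (mod 70). Since 61 ≡ 1 (mod 2) and 2 ∣ 70, we get N ≡ 1 (mod 2).

(→) This fails: N = 1 gives 1 ≡ 1 (mod 2) but 1 ≡ 1 (mod 7), so the conjunction on the right does not hold.

Not equivalent: only (⇐) holds.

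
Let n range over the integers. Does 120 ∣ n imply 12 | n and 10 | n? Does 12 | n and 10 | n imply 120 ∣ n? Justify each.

(⟸) This fails: take n = 60. Both 12 ∣ 60 and 10 ∣ 60, yet 60 is not a multiple of 120 (since 60 = 0·120 + 60), so 120 ∤ 60.

(⟹) If 120 ∣ n, write n = 120q. Since 120 = 10·12, n = 12·(10q), so 12 ∣ n; and since 120 = 12·10, n = 10·(12q), so 10 ∣ n.

Only the forward direction holds.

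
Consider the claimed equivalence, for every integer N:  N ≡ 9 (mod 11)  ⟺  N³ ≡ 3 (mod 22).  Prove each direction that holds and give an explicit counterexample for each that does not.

The forward direction fails; the converse holds.

(⟹) This fails: take N = 20. Then 20 ≡ 9 (mod 11), but 20³ = 8000 ≡ 14 (mod 22), not 3.

(⟸) Conversely, the residues r modulo 22 with r³ ≡ 3 (mod 22) are exactly {9}, and each is ≡ 9 (mod 11).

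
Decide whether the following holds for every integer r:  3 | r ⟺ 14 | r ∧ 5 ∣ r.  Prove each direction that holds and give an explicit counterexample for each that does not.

Forward direction. This fails: take r = 3. Certainly 3 ∣ 3, but 14 ∤ 3.

Converse. This fails: take r = 70. Both 14 ∣ 70 and 5 ∣ 70, yet 70 is not a multiple of 3 (since 70 = 23·3 + 1), so 3 ∤ 70.

Neither direction holds.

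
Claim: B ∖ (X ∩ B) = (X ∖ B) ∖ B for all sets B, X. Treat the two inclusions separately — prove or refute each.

(⊆) fails and (⊇) fails.

(⟹) This inclusion fails. Take B = {1}, X = ∅; then 1 ∈ B ∖ (X ∩ B) but 1 ∉ (X ∖ B) ∖ B.

(⟸) This inclusion fails. Take B = ∅, X = {1}; then 1 ∈ (X ∖ B) ∖ B but 1 ∉ B ∖ (X ∩ B).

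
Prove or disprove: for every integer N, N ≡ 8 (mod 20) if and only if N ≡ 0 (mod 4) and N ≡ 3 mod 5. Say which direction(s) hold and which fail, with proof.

Both directions hold; the statement is true.

(←) If N ≡ 0 (mod 4) and N ≡ 3 (mod 5), then by the Chinese remainder theorem N ≡ 8 (mod 20). This is exactly N ≡ 8 (mod 20).

(→) Suppose N ≡ 8 (mod 20); write N = 20j + 8. Since 4 ∣ 20, reducing mod 4 gives N ≡ 8 ≡ 0 (mod 4); since 5 ∣ 20, reducing mod 5 gives N ≡ 8 ≡ 3 (mod 5).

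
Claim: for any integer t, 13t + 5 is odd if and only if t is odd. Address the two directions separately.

Both directions fail.

(⟹) This fails: t = 4 gives 13t + 5 = 57, which is odd, but 4 is even, not odd.

(⟸) This also fails: t = 5 is odd, but 13t + 5 = 70 is even, not odd.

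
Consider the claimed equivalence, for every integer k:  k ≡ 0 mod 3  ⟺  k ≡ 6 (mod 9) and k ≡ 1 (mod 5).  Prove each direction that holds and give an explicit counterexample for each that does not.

The forward direction fails; the converse holds.

(→) This fails: k = 0 gives 0 ≡ 0 (mod 3) but 0 ≡ 0 (mod 9), so the conjunction on the right does not hold.

(←) Conversely, if k ≡ 6 (mod 9) and k ≡ 1 (mod 5), then by the Chinese remainder theorem k ≡ 6 (mod 45). Since 6 ≡ 0 (mod 3) and 3 ∣ 45, we get k ≡ 0 (mod 3).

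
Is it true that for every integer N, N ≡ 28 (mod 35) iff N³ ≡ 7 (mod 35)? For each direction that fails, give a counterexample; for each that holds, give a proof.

(⟹) Suppose N ≡ 28 (mod 35). Write N = 35j + 28. Then (35j + 28)³ = 42875j³ + 102900j² + 82320j + 21952 = 35(1225j³ + 2940j² + 2352j + 627) + 7, so N³ ≡ 7 (mod 35).

(⟸) Conversely, suppose N³ ≡ 7 (mod 35). The only residue r in {0, …, 34} with r³ ≡ 7 (mod 35) is r = 28, so N ≡ 28 (mod 35).

Equivalent; both directions hold.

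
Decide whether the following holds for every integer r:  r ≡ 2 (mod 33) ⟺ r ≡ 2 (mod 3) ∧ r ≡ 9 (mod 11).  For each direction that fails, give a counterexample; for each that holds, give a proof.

Neither direction holds.

(⟹) This fails: r = 2 gives 2 ≡ 2 (mod 33) but 2 ≡ 2 (mod 11), so the conjunction on the right does not hold.

(⟸) This fails: r = 20 satisfies both congruences on the right (20 ≡ 2 mod 3 and 20 ≡ 9 mod 11) yet 20 ≡ 20 (mod 33), not 2.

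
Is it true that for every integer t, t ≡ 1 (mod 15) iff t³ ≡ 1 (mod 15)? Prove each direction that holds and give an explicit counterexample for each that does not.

Both directions hold.

(→) Suppose t ≡ 1 (mod 15). Write t = 15j + 1. Then (15j + 1)³ = 3375j³ + 675j² + 45j + 1 = 15(225j³ + 45j² + 3j) + 1, so t³ ≡ 1 (mod 15).

(←) Conversely, suppose t³ ≡ 1 (mod 15). The only residue r in {0, …, 14} with r³ ≡ 1 (mod 15) is r = 1, so t ≡ 1 (mod 15).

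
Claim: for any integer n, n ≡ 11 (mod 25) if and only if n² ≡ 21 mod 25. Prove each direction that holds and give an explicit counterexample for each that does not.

Not equivalent: only (⇒) holds.

[⇒] Suppose n ≡ 11 (mod 25). Write n = 25j + 11. Then (25j + 11)² = 625j² + 550j + 121 = 25(25j² + 22j + 4) + 21, so n² ≡ 21 (mod 25).

[⇐] This fails: take n = 14. Then 14² = 196 ≡ 21 (mod 25), yet 14 ≡ 14 (mod 25), not 11.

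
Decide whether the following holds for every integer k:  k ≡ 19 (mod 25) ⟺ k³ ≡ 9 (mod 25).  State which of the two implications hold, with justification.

Both implications hold.

(→) Suppose k ≡ 19 (mod 25). Write k = 25j + 19. Then (25j + 19)³ = 15625j³ + 35625j² + 27075j + 6859 = 25(625j³ + 1425j² + 1083j + 274) + 9, so k³ ≡ 9 (mod 25).

(←) Conversely, suppose k³ ≡ 9 (mod 25). The only residue r in {0, …, 24} with r³ ≡ 9 (mod 25) is r = 19, so k ≡ 19 (mod 25).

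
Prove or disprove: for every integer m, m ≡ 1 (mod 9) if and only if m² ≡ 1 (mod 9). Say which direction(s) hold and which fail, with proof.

[⇐] This fails: take m = 8. Then 8² = 64 ≡ 1 (mod 9), yet 8 ≡ 8 (mod 9), not 1.

[⇒] Suppose m ≡ 1 (mod 9). Write m = 9j + 1. Then (9j + 1)² = 81j² + 18j + 1 = 9(9j² + 2j) + 1, so m² ≡ 1 (mod 9).

Not equivalent: only (⇒) holds.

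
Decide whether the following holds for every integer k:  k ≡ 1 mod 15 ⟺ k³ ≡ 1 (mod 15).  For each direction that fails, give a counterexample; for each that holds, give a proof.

[⇒] Suppose k ≡ 1 mod 15. Write k = 15j + 1. Then (15j + 1)³ = 3375j³ + 675j² + 45j + 1 = 15(225j³ + 45j² + 3j) + 1, so k³ ≡ 1 (mod 15).

[⇐] Conversely, suppose k³ ≡ 1 (mod 15). The only residue r in {0, …, 14} with r³ ≡ 1 (mod 15) is r = 1, so k ≡ 1 (mod 15).

The biconditional holds.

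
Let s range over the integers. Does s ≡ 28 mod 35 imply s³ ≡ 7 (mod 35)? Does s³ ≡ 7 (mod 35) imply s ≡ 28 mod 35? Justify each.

Both directions hold; the statement is true.

[⇐] Suppose s³ ≡ 7 (mod 35). The only residue r in {0, …, 34} with r³ ≡ 7 (mod 35) is r = 28, so s ≡ 28 (mod 35).

[⇒] Suppose s ≡ 28 mod 35. Write s = 35j + 28. Then (35j + 28)³ = 42875j³ + 102900j² + 82320j + 21952 = 35(1225j³ + 2940j² + 2352j + 627) + 7, so s³ ≡ 7 (mod 35).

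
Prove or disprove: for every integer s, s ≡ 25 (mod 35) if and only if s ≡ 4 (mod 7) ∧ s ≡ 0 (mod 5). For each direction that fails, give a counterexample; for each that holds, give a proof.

(→) Suppose s ≡ 25 (mod 35); write s = 35j + 25. Since 7 ∣ 35, reducing mod 7 gives s ≡ 25 ≡ 4 (mod 7); since 5 ∣ 35, reducing mod 5 gives s ≡ 25 ≡ 0 (mod 5).

(←) Conversely, if s ≡ 4 (mod 7) and s ≡ 0 (mod 5), then by the Chinese remainder theorem s ≡ 25 (mod 35). This is exactly s ≡ 25 (mod 35).

Equivalent; both directions hold.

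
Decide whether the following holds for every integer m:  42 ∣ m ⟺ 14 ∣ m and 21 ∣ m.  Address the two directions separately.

Both directions hold; the statement is true.

Forward direction. If 42 ∣ m, write m = 42q. Since 42 = 3·14, m = 14·(3q), so 14 ∣ m; and since 42 = 2·21, m = 21·(2q), so 21 ∣ m.

Converse. Suppose 14 ∣ m and 21 ∣ m. Any common multiple of 14 and 21 is a multiple of their lcm; here lcm(14, 21) = 14·21/gcd(14, 21) = 294/7 = 42, so 42 ∣ m.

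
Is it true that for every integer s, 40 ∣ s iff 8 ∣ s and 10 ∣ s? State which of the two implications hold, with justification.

(⇒) If 40 ∣ s, write s = 40q. Since 40 = 5·8, s = 8·(5q), so 8 ∣ s; and since 40 = 4·10, s = 10·(4q), so 10 ∣ s.

(⇐) Suppose 8 ∣ s and 10 ∣ s. Any common multiple of 8 and 10 is a multiple of their lcm; here lcm(8, 10) = 8·10/gcd(8, 10) = 80/2 = 40, so 40 ∣ s.

Equivalent; both directions hold.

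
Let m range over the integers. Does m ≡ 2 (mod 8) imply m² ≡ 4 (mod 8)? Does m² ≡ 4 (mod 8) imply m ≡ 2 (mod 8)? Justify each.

Only the forward direction holds.

(⟹) Suppose m ≡ 2 (mod 8). Write m = 8j + 2. Then (8j + 2)² = 64j² + 32j + 4 = 8(8j² + 4j) + 4, so m² ≡ 4 (mod 8).

(⟸) This fails: take m = 6. Then 6² = 36 ≡ 4 (mod 8), yet 6 ≡ 6 (mod 8), not 2.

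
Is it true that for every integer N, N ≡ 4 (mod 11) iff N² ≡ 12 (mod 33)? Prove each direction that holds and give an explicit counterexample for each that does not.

Both directions fail.

Forward direction. This fails: take N = 4. Then 4 ≡ 4 (mod 11), but 4² = 16 ≡ 16 (mod 33), not 12.

Converse. This fails: take N = 12. Then 12² = 144 ≡ 12 (mod 33), yet 12 ≡ 1 (mod 11), not 4.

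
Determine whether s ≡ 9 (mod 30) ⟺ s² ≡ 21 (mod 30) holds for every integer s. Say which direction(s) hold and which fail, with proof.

(⇒) Suppose s ≡ 9 (mod 30). Write s = 30j + 9. Then (30j + 9)² = 900j² + 540j + 81 = 30(30j² + 18j + 2) + 21, so s² ≡ 21 (mod 30).

(⇐) This fails: take s = 21. Then 21² = 441 ≡ 21 (mod 30), yet 21 ≡ 21 (mod 30), not 9.

Not equivalent: only (⇒) holds.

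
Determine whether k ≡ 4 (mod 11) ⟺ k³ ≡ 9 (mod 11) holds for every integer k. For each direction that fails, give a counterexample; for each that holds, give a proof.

Equivalent; both directions hold.

(→) Suppose k ≡ 4 (mod 11). Write k = 11j + 4. Then (11j + 4)³ = 1331j³ + 1452j² + 528j + 64 = 11(121j³ + 132j² + 48j + 5) + 9, so k³ ≡ 9 (mod 11).

(←) Conversely, suppose k³ ≡ 9 (mod 11). The only residue r in {0, …, 10} with r³ ≡ 9 (mod 11) is r = 4, so k ≡ 4 (mod 11).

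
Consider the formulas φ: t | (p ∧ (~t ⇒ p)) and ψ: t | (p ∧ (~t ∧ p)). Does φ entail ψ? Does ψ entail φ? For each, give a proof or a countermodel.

(⟹) Assume the antecedent. If p is true, t | (p ∧ (~t ∧ p)) reduces to true regardless of the other variables. If p is false, the antecedent forces (p = F, t = T), and t | (p ∧ (~t ∧ p)) holds there. Either way t | (p ∧ (~t ∧ p)) holds.

(⟸) Assume the antecedent. If p is true, t | (p ∧ (~t ⇒ p)) reduces to true regardless of the other variables. If p is false, the antecedent forces (p = F, t = T), and t | (p ∧ (~t ⇒ p)) holds there. Either way t | (p ∧ (~t ⇒ p)) holds.

Both directions hold.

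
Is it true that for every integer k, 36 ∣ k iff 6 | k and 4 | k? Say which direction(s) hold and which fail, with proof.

Not equivalent: only (⇒) holds.

Converse. This fails: take k = 12. Both 6 ∣ 12 and 4 ∣ 12, yet 12 is not a multiple of 36 (since 12 = 0·36 + 12), so 36 ∤ 12.

Forward direction. If 36 ∣ k, write k = 36q. Since 36 = 6·6, k = 6·(6q), so 6 ∣ k; and since 36 = 9·4, k = 4·(9q), so 4 ∣ k.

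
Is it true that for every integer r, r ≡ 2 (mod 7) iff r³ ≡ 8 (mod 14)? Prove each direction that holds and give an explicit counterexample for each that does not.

(→) This fails: take r = 9. Then 9 ≡ 2 (mod 7), but 9³ = 729 ≡ 1 (mod 14), not 8.

(←) This fails: take r = 4. Then 4³ = 64 ≡ 8 (mod 14), yet 4 ≡ 4 (mod 7), not 2.

(⇒) fails and (⇐) fails.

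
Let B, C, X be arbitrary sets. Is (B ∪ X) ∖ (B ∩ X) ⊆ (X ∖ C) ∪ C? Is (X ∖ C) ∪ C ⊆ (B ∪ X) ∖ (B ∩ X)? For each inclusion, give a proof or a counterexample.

Neither inclusion holds.

(⊆) This inclusion fails. Take B = {1}, C = ∅, X = ∅; then 1 ∈ (B ∪ X) ∖ (B ∩ X) but 1 ∉ (X ∖ C) ∪ C.

(⊇) This inclusion fails. Take B = ∅, C = {1}, X = ∅; then 1 ∈ (X ∖ C) ∪ C but 1 ∉ (B ∪ X) ∖ (B ∩ X).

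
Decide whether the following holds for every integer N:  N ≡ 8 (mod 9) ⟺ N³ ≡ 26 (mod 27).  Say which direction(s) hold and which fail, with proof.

[⇒] Suppose N ≡ 8 (mod 9). Working modulo 27, N ∈ {8, 17, 26}; for each such r, r³ ≡ 26 (mod 27).

[⇐] Conversely, the residues r modulo 27 with r³ ≡ 26 (mod 27) are exactly {8, 17, 26}, and each is ≡ 8 (mod 9).

The biconditional holds.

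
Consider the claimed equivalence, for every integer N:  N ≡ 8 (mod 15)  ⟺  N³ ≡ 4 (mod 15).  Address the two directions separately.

Forward direction. This fails: take N = 8. Then 8 ≡ 8 (mod 15), but 8³ = 512 ≡ 2 (mod 15), not 4.

Converse. This fails: take N = 4. Then 4³ = 64 ≡ 4 (mod 15), yet 4 ≡ 4 (mod 15), not 8.

(⇒) fails and (⇐) fails.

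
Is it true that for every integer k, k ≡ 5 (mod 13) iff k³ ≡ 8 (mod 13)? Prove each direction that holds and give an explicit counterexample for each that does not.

Forward direction. Suppose k ≡ 5 (mod 13). Write k = 13j + 5. Then (13j + 5)³ = 2197j³ + 2535j² + 975j + 125 = 13(169j³ + 195j² + 75j + 9) + 8, so k³ ≡ 8 (mod 13).

Converse. This fails: take k = 2. Then 2³ = 8 ≡ 8 (mod 13), yet 2 ≡ 2 (mod 13), not 5.

The forward direction holds; the converse fails.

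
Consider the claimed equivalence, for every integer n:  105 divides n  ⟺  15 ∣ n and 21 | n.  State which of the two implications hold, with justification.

Both directions hold; the statement is true.

(⇒) If 105 ∣ n, write n = 105q. Since 105 = 7·15, n = 15·(7q), so 15 ∣ n; and since 105 = 5·21, n = 21·(5q), so 21 ∣ n.

(⇐) Suppose 15 ∣ n and 21 ∣ n. Any common multiple of 15 and 21 is a multiple of their lcm; here lcm(15, 21) = 15·21/gcd(15, 21) = 315/3 = 105, so 105 ∣ n.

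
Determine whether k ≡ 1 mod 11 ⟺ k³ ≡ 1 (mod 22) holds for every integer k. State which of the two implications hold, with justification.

[⇒] This fails: take k = 12. Then 12 ≡ 1 (mod 11), but 12³ = 1728 ≡ 12 (mod 22), not 1.

[⇐] Conversely, the residues r modulo 22 with r³ ≡ 1 (mod 22) are exactly {1}, and each is ≡ 1 (mod 11).

Only the reverse direction holds.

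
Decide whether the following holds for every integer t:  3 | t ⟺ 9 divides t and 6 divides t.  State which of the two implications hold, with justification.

(⇒) This fails: take t = 3. Certainly 3 ∣ 3, but 9 ∤ 3.

(⇐) Suppose 9 ∣ t and 6 ∣ t. Any common multiple of 9 and 6 is a multiple of their lcm; here lcm(9, 6) = 9·6/gcd(9, 6) = 54/3 = 18, so 18 ∣ t. Since 3 ∣ 18, it follows that 3 ∣ t.

Only the converse holds.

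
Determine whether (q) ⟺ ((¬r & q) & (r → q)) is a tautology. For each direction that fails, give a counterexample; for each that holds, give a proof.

The forward direction fails; the converse holds.

(→) This fails. Under q = T, r = T, the left side is true but the right side is false.

(←) Assume the antecedent. If q is true, q reduces to true regardless of the other variables. If q is false, the antecedent cannot hold. Either way q holds.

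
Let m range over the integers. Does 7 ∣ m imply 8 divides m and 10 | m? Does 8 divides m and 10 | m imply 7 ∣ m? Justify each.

Neither direction holds.

(→) This fails: take m = 7. Certainly 7 ∣ 7, but 8 ∤ 7.

(←) This fails: take m = 40. Both 8 ∣ 40 and 10 ∣ 40, yet 40 is not a multiple of 7 (since 40 = 5·7 + 5), so 7 ∤ 40.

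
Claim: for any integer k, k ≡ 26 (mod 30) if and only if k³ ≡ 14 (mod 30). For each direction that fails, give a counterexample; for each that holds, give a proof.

(⇒) This fails: take k = 26. Then 26 ≡ 26 (mod 30), but 26³ = 17576 ≡ 26 (mod 30), not 14.

(⇐) This fails: take k = 14. Then 14³ = 2744 ≡ 14 (mod 30), yet 14 ≡ 14 (mod 30), not 26.

(⇒) fails and (⇐) fails.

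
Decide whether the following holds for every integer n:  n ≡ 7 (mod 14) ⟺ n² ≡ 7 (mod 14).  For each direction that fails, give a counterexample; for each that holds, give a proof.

Equivalent; both directions hold.

Forward direction. Suppose n ≡ 7 (mod 14). Write n = 14j + 7. Then (14j + 7)² = 196j² + 196j + 49 = 14(14j² + 14j + 3) + 7, so n² ≡ 7 (mod 14).

Converse. Suppose n² ≡ 7 (mod 14). The only residue r in {0, …, 13} with r² ≡ 7 (mod 14) is r = 7, so n ≡ 7 (mod 14).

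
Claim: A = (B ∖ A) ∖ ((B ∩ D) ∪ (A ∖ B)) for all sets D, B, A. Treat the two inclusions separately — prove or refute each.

Forward inclusion. This inclusion fails. Take D = ∅, B = ∅, A = {1}; then 1 ∈ A but 1 ∉ (B ∖ A) ∖ ((B ∩ D) ∪ (A ∖ B)).

Reverse inclusion. This inclusion fails. Take D = ∅, B = {1}, A = ∅; then 1 ∈ (B ∖ A) ∖ ((B ∩ D) ∪ (A ∖ B)) but 1 ∉ A.

Neither inclusion holds.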